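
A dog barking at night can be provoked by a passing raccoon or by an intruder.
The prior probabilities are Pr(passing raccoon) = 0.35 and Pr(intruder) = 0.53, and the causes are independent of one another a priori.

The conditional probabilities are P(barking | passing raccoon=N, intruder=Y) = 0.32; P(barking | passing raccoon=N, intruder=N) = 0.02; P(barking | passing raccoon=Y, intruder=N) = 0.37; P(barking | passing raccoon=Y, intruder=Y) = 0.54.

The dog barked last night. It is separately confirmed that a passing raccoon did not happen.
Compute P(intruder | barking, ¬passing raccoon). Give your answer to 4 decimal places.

P(barking | ¬passing raccoon) = 0.02*0.47 + 0.32*0.53 = 0.009400 + 0.169600 = 0.179000
Of this, 0.169600 comes from 0.32*0.53 (the intruder=true cases).
P(intruder | barking, ¬passing raccoon) = 0.169600 / 0.179000 ≈ 0.9475

P(intruder | barking, ¬passing raccoon) ≈ 0.9475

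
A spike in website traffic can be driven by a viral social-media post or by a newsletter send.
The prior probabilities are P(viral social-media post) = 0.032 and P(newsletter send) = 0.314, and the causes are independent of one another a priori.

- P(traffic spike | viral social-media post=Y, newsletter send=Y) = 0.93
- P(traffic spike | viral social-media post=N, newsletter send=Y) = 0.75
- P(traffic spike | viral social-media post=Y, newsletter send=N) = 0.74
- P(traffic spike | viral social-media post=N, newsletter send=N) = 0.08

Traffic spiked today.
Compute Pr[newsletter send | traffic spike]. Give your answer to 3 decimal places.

Pr[newsletter send | traffic spike] ≈ 0.774

Numerator (weight on configurations with newsletter send): 0.227964 + 0.009345 = 0.237309
Denominator P(traffic spike): 0.08×0.968×0.686 + 0.75×0.968×0.314 + 0.74×0.032×0.686 + 0.93×0.032×0.314 = 0.306677
P(newsletter send | traffic spike) = 0.237309/0.306677 ≈ 0.774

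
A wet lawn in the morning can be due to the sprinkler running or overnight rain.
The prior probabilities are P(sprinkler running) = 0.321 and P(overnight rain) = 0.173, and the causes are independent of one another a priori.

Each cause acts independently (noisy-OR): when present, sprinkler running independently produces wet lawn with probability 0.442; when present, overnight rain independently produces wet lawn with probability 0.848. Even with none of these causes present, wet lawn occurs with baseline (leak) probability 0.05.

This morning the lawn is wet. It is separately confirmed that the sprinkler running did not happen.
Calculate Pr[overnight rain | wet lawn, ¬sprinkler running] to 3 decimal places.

Pr[overnight rain | wet lawn, ¬sprinkler running] ≈ 0.782

Under noisy-OR, P(wet lawn | causes) = 1 − (1−0.05)·∏(1−qᵢ) over the active causes.
By total probability over both values of overnight rain:
  P(wet lawn | ¬sprinkler running) = 0.05*0.827 + 0.8556*0.173
        = 0.041350 + 0.148019 = 0.189369
The terms with overnight rain present sum to 0.148019, so
  P(overnight rain | wet lawn, ¬sprinkler running) = 0.148019 / 0.189369 ≈ 0.782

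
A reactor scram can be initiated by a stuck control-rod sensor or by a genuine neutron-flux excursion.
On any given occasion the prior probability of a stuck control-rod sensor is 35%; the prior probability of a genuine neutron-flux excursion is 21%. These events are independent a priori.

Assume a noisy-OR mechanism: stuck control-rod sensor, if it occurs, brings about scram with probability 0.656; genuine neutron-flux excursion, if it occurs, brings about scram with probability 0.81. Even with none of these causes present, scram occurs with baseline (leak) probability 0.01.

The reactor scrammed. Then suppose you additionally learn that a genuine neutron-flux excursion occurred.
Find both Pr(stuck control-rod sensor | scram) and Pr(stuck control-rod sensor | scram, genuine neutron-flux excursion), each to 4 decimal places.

Pr(stuck control-rod sensor | scram) ≈ 0.6841; Pr(stuck control-rod sensor | scram, genuine neutron-flux excursion) ≈ 0.3828

Under noisy-OR, P(scram | causes) = 1 − (1−0.01)·∏(1−qᵢ) over the active causes.
Numerator (weight on configurations with stuck control-rod sensor): 0.182335 + 0.068744 = 0.251079
The normalizing constant is 0.01·0.65·0.79 + 0.8119·0.65·0.21 + 0.65944·0.35·0.79 + 0.935294·0.35·0.21 = 0.367038
P(stuck control-rod sensor | scram) = 0.251079/0.367038 ≈ 0.6841

Now also conditioning on genuine neutron-flux excursion=true:
P(scram | genuine neutron-flux excursion) = 0.8119*0.65 + 0.935294*0.35 = 0.527735 + 0.327353 = 0.855088
The stuck control-rod sensor-present share is 0.935294*0.35 = 0.327353.
P(stuck control-rod sensor | scram, genuine neutron-flux excursion) = 0.327353 / 0.855088 ≈ 0.3828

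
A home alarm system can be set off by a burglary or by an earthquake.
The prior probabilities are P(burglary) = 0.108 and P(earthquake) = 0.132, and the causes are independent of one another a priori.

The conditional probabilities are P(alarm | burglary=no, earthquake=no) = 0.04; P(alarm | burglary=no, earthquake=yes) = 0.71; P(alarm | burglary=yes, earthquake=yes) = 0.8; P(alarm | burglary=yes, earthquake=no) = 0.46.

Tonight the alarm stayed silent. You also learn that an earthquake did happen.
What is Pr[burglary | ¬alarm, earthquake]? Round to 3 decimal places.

Pr[burglary | ¬alarm, earthquake] ≈ 0.077

P(¬alarm | earthquake) = 0.29·0.892 + 0.2·0.108 = 0.258680 + 0.021600 = 0.280280
The burglary-present share is 0.2·0.108 = 0.021600.
P(burglary | ¬alarm, earthquake) = 0.021600 / 0.280280 ≈ 0.077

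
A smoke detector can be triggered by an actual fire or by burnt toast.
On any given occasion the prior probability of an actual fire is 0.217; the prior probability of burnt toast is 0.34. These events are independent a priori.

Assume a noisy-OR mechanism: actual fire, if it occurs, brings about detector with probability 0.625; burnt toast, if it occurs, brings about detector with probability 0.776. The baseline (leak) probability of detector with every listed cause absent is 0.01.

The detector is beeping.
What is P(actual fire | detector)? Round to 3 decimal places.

P(actual fire | detector) ≈ 0.426

Under noisy-OR, P(detector | causes) = 1 − (1−0.01)·∏(1−qᵢ) over the active causes.
P(detector) = 0.01·0.783·0.66 + 0.77824·0.783·0.34 + 0.62875·0.217·0.66 + 0.91684·0.217·0.34 = 0.005168 + 0.207183 + 0.090050 + 0.067644 = 0.370045
Of this, 0.157694 comes from 0.090050 + 0.067644 (the actual fire=true cases).
P(actual fire | detector) = 0.157694 / 0.370045 ≈ 0.426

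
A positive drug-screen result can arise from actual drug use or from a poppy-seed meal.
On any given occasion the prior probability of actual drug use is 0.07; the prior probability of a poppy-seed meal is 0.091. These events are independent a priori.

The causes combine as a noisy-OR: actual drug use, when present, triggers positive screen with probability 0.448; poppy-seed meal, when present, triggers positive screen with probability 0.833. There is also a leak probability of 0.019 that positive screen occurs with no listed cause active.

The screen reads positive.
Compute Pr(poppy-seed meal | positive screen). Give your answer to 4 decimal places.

Under noisy-OR, P(positive screen | causes) = 1 − (1−0.019)·∏(1−qᵢ) over the active causes.
Enumerate the 4 (actual drug use, poppy-seed meal) configurations and weight by the priors:
  P(positive screen) = 0.019·0.93·0.909 + 0.836173·0.93·0.091 + 0.458488·0.07·0.909 + 0.909567·0.07·0.091
        = 0.016062 + 0.070765 + 0.029174 + 0.005794 = 0.121795
Configurations with poppy-seed meal contribute 0.076559, so
  P(poppy-seed meal | positive screen) = 0.076559 / 0.121795 ≈ 0.6286

Pr(poppy-seed meal | positive screen) ≈ 0.6286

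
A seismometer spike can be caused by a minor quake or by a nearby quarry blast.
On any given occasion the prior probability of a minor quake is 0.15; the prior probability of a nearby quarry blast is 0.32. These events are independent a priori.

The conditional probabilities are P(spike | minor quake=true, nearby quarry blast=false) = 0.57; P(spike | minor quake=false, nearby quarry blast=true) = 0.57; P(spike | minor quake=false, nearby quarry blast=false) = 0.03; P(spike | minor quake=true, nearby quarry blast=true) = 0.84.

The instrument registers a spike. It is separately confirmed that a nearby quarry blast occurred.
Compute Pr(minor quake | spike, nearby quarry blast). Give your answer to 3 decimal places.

P(spike | nearby quarry blast) = 0.57×0.85 + 0.84×0.15 = 0.484500 + 0.126000 = 0.610500
Of this, 0.126000 comes from 0.84×0.15 (the minor quake=true cases).
Hence the posterior is 0.126000/0.610500 ≈ 0.206.

Pr(minor quake | spike, nearby quarry blast) ≈ 0.206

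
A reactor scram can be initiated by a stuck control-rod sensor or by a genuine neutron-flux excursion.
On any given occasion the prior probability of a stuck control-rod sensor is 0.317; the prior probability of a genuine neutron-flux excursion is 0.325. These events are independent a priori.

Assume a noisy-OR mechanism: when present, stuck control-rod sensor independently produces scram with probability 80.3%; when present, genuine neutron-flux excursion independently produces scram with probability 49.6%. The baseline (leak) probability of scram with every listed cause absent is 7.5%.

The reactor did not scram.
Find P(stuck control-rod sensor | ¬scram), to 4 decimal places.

P(stuck control-rod sensor | ¬scram) ≈ 0.0838

Under noisy-OR, P(scram | causes) = 1 − (1−0.075)·∏(1−qᵢ) over the active causes.
P(¬scram) = 0.925×0.683×0.675 + 0.4662×0.683×0.325 + 0.182225×0.317×0.675 + 0.091841×0.317×0.325 = 0.426448 + 0.103485 + 0.038992 + 0.009462 = 0.578387
Restricting to configurations with stuck control-rod sensor present: 0.038992 + 0.009462 = 0.048454.
So P(stuck control-rod sensor | ¬scram) = 0.048454/0.578387 ≈ 0.0838.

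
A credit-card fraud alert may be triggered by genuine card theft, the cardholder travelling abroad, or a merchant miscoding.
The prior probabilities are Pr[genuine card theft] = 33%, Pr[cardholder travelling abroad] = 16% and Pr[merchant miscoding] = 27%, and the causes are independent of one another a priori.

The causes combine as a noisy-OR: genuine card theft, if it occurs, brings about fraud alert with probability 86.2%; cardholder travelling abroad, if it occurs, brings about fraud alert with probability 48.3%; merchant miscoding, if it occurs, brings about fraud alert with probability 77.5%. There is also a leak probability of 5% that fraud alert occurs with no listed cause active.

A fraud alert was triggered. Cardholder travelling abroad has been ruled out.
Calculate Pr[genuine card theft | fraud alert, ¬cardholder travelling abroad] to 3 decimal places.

Pr[genuine card theft | fraud alert, ¬cardholder travelling abroad] ≈ 0.640

Under noisy-OR, P(fraud alert | causes) = 1 − (1−0.05)·∏(1−qᵢ) over the active causes.
P(fraud alert | ¬cardholder travelling abroad) = 0.05×0.67×0.73 + 0.78625×0.67×0.27 + 0.8689×0.33×0.73 + 0.970503×0.33×0.27 = 0.024455 + 0.142233 + 0.209318 + 0.086472 = 0.462478
Of this, 0.295790 comes from 0.209318 + 0.086472 (the genuine card theft=true cases).
So P(genuine card theft | fraud alert, ¬cardholder travelling abroad) = 0.295790/0.462478 ≈ 0.640.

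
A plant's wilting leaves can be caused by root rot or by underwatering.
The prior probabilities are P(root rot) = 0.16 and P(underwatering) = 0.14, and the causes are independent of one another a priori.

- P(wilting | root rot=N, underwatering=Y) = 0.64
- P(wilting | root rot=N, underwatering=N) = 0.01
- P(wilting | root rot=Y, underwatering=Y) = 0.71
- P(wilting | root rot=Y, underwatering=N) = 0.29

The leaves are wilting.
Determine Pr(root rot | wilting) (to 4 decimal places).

P(wilting) = 0.01·0.84·0.86 + 0.64·0.84·0.14 + 0.29·0.16·0.86 + 0.71·0.16·0.14 = 0.007224 + 0.075264 + 0.039904 + 0.015904 = 0.138296
Restricting to configurations with root rot present: 0.039904 + 0.015904 = 0.055808.
P(root rot | wilting) = 0.055808 / 0.138296 ≈ 0.4035

Pr(root rot | wilting) ≈ 0.4035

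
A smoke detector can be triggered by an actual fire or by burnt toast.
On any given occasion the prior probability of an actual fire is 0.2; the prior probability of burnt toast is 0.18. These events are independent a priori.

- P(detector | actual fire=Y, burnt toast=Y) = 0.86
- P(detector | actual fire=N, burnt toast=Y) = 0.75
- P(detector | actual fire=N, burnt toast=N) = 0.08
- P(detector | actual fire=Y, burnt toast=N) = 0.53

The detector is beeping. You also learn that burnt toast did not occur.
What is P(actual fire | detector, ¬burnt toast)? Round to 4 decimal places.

P(detector | ¬burnt toast) = 0.08·0.8 + 0.53·0.2 = 0.064000 + 0.106000 = 0.170000
The actual fire-present share is 0.53·0.2 = 0.106000.
So P(actual fire | detector, ¬burnt toast) = 0.106000/0.170000 ≈ 0.6235.

P(actual fire | detector, ¬burnt toast) ≈ 0.6235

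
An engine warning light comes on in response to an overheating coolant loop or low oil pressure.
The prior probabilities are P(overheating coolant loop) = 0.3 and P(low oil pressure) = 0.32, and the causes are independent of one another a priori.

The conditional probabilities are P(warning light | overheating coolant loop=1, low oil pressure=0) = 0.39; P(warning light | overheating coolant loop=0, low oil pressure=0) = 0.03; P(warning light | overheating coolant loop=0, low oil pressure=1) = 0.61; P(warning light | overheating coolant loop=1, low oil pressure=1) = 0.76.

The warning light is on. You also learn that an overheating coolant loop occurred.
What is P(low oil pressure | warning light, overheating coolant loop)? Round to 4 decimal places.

P(low oil pressure | warning light, overheating coolant loop) ≈ 0.4784

P(warning light | overheating coolant loop) = 0.39*0.68 + 0.76*0.32 = 0.265200 + 0.243200 = 0.508400
Of this, 0.243200 comes from 0.76*0.32 (the low oil pressure=true cases).
So P(low oil pressure | warning light, overheating coolant loop) = 0.243200/0.508400 ≈ 0.4784.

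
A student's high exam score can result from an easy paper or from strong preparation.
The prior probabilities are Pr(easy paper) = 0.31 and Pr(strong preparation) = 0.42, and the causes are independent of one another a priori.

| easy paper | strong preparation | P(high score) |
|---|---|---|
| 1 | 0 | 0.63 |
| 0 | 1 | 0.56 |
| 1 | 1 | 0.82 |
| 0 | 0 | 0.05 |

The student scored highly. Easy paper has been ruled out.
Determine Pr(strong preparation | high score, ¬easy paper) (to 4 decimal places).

Pr(strong preparation | high score, ¬easy paper) ≈ 0.8902

P(high score | ¬easy paper) = 0.05×0.58 + 0.56×0.42 = 0.029000 + 0.235200 = 0.264200
Of this, 0.235200 comes from 0.56×0.42 (the strong preparation=true cases).
P(strong preparation | high score, ¬easy paper) = 0.235200 / 0.264200 ≈ 0.8902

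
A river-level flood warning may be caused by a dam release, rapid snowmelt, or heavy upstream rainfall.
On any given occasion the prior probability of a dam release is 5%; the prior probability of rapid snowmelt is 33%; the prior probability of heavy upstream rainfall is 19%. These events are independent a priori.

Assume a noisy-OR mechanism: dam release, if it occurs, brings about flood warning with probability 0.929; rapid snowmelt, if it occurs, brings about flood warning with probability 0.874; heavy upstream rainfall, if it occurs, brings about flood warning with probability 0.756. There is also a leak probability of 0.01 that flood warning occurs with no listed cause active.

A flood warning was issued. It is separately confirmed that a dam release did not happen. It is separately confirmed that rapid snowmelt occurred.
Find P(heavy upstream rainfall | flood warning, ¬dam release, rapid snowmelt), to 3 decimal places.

Under noisy-OR, P(flood warning | causes) = 1 − (1−0.01)·∏(1−qᵢ) over the active causes.
P(flood warning | ¬dam release, rapid snowmelt) = 0.87526·0.81 + 0.969563·0.19 = 0.708961 + 0.184217 = 0.893178
Restricting to configurations with heavy upstream rainfall present: 0.969563·0.19 = 0.184217.
Hence the posterior is 0.184217/0.893178 ≈ 0.206.

P(heavy upstream rainfall | flood warning, ¬dam release, rapid snowmelt) ≈ 0.206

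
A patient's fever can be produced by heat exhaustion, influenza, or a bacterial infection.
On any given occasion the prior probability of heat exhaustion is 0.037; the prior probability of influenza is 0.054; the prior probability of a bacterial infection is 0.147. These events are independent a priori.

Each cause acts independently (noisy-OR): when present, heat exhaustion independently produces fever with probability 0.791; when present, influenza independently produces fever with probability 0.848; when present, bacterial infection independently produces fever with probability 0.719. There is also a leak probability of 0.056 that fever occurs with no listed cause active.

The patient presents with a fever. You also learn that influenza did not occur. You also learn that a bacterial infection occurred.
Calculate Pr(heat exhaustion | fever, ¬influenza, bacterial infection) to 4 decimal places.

Under noisy-OR, P(fever | causes) = 1 − (1−0.056)·∏(1−qᵢ) over the active causes.
Numerator (weight on configurations with heat exhaustion): 0.94456·0.037 = 0.034949
Normalizer over all consistent configurations: 0.734736·0.963 + 0.94456·0.037 = 0.742500
Posterior = 0.034949 / 0.742500 ≈ 0.0471

Pr(heat exhaustion | fever, ¬influenza, bacterial infection) ≈ 0.0471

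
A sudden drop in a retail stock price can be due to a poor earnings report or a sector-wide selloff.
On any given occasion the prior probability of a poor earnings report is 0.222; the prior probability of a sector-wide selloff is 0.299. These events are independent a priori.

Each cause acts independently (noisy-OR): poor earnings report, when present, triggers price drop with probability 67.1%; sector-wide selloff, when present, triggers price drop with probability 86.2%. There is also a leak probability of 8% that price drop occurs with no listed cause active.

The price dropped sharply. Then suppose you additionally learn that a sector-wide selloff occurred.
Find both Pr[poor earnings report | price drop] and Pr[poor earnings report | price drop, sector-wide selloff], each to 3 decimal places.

Under noisy-OR, P(price drop | causes) = 1 − (1−0.08)·∏(1−qᵢ) over the active causes.
P(price drop) = 0.08*0.778*0.701 + 0.87304*0.778*0.299 + 0.69732*0.222*0.701 + 0.95823*0.222*0.299 = 0.043630 + 0.203088 + 0.108518 + 0.063605 = 0.418841
The poor earnings report-present share is 0.108518 + 0.063605 = 0.172123.
Hence the posterior is 0.172123/0.418841 ≈ 0.411.

With the extra evidence:
Enumerate both values of poor earnings report and weight by the priors:
  P(price drop | sector-wide selloff) = 0.87304·0.778 + 0.95823·0.222
        = 0.679225 + 0.212727 = 0.891952
The terms with poor earnings report present sum to 0.212727, so
  P(poor earnings report | price drop, sector-wide selloff) = 0.212727 / 0.891952 ≈ 0.238

Pr[poor earnings report | price drop] ≈ 0.411; Pr[poor earnings report | price drop, sector-wide selloff] ≈ 0.238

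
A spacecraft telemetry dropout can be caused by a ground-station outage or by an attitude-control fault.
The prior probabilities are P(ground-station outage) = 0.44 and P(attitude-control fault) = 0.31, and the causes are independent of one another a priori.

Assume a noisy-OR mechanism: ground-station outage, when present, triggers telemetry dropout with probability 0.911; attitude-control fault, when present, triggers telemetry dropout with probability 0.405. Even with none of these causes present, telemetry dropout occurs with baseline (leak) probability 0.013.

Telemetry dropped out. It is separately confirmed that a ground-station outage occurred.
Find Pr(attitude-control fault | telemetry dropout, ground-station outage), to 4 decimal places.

Under noisy-OR, P(telemetry dropout | causes) = 1 − (1−0.013)·∏(1−qᵢ) over the active causes.
By total probability over both values of attitude-control fault:
  P(telemetry dropout | ground-station outage) = 0.912157·0.69 + 0.947733·0.31
        = 0.629388 + 0.293797 = 0.923185
Configurations with attitude-control fault contribute 0.293797, so
  P(attitude-control fault | telemetry dropout, ground-station outage) = 0.293797 / 0.923185 ≈ 0.3182

Pr(attitude-control fault | telemetry dropout, ground-station outage) ≈ 0.3182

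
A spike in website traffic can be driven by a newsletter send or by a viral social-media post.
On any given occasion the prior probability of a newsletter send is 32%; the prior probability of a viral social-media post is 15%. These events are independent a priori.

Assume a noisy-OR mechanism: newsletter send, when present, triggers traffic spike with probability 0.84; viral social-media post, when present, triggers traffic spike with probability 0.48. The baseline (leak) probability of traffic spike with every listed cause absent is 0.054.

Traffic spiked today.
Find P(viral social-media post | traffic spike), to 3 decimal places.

Under noisy-OR, P(traffic spike | causes) = 1 − (1−0.054)·∏(1−qᵢ) over the active causes.
Sum P(traffic spike|·) weighted by the priors over the 4 (newsletter send, viral social-media post) configurations:
  P(traffic spike) = 0.054*0.68*0.85 + 0.50808*0.68*0.15 + 0.84864*0.32*0.85 + 0.921293*0.32*0.15
        = 0.031212 + 0.051824 + 0.230830 + 0.044222 = 0.358088
The terms with viral social-media post present sum to 0.096046, so
  P(viral social-media post | traffic spike) = 0.096046 / 0.358088 ≈ 0.268

P(viral social-media post | traffic spike) ≈ 0.268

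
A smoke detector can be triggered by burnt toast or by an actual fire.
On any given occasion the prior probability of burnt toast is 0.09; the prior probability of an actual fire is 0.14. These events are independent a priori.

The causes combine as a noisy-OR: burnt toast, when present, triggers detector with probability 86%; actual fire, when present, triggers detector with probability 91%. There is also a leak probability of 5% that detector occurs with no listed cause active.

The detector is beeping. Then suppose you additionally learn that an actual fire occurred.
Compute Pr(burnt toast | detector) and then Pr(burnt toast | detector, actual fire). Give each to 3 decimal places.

Pr(burnt toast | detector) ≈ 0.338; Pr(burnt toast | detector, actual fire) ≈ 0.097

Under noisy-OR, P(detector | causes) = 1 − (1−0.05)·∏(1−qᵢ) over the active causes.
P(detector) = 0.05×0.91×0.86 + 0.9145×0.91×0.14 + 0.867×0.09×0.86 + 0.98803×0.09×0.14 = 0.039130 + 0.116507 + 0.067106 + 0.012449 = 0.235192
The burnt toast-present share is 0.067106 + 0.012449 = 0.079555.
P(burnt toast | detector) = 0.079555 / 0.235192 ≈ 0.338

Now condition on the additional information:
By total probability over both values of burnt toast:
  P(detector | actual fire) = 0.9145*0.91 + 0.98803*0.09
        = 0.832195 + 0.088923 = 0.921118
Keeping only the burnt toast-present terms gives 0.088923, so
  P(burnt toast | detector, actual fire) = 0.088923 / 0.921118 ≈ 0.097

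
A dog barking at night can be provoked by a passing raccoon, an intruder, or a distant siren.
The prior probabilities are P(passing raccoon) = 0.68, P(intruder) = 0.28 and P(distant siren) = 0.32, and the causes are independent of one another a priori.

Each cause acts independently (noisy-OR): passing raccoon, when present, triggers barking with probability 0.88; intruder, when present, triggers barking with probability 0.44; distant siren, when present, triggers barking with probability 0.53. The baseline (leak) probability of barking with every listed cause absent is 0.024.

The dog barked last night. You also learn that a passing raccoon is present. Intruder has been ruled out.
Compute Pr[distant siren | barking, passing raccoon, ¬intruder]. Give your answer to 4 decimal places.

Pr[distant siren | barking, passing raccoon, ¬intruder] ≈ 0.3350

Under noisy-OR, P(barking | causes) = 1 − (1−0.024)·∏(1−qᵢ) over the active causes.
P(barking | passing raccoon, ¬intruder) = 0.88288·0.68 + 0.944954·0.32 = 0.600358 + 0.302385 = 0.902743
Restricting to configurations with distant siren present: 0.944954·0.32 = 0.302385.
Hence the posterior is 0.302385/0.902743 ≈ 0.3350.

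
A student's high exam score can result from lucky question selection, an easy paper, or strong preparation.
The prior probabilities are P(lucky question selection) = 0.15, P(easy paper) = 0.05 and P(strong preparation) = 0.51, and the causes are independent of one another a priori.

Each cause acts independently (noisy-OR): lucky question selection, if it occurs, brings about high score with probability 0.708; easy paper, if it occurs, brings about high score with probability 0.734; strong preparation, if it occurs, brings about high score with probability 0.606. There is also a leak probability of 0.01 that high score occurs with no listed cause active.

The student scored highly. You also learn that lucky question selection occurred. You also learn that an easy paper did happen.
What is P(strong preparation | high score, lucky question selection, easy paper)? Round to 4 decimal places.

P(strong preparation | high score, lucky question selection, easy paper) ≈ 0.5223

Under noisy-OR, P(high score | causes) = 1 − (1−0.01)·∏(1−qᵢ) over the active causes.
By total probability over both values of strong preparation:
  P(high score | lucky question selection, easy paper) = 0.923105·0.49 + 0.969703·0.51
        = 0.452321 + 0.494549 = 0.946870
The terms with strong preparation present sum to 0.494549, so
  P(strong preparation | high score, lucky question selection, easy paper) = 0.494549 / 0.946870 ≈ 0.5223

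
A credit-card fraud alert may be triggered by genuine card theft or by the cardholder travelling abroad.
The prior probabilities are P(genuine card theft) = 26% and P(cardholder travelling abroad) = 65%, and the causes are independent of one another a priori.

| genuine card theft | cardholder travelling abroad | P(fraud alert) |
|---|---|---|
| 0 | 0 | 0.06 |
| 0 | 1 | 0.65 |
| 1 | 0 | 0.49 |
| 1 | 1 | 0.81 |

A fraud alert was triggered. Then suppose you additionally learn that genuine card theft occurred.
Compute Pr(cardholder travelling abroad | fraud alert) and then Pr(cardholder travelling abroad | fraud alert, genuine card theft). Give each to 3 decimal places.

Pr(cardholder travelling abroad | fraud alert) ≈ 0.882; Pr(cardholder travelling abroad | fraud alert, genuine card theft) ≈ 0.754

Enumerate the 4 (genuine card theft, cardholder travelling abroad) configurations and weight by the priors:
  P(fraud alert) = 0.06×0.74×0.35 + 0.65×0.74×0.65 + 0.49×0.26×0.35 + 0.81×0.26×0.65
        = 0.015540 + 0.312650 + 0.044590 + 0.136890 = 0.509670
Keeping only the cardholder travelling abroad-present terms gives 0.449540, so
  P(cardholder travelling abroad | fraud alert) = 0.449540 / 0.509670 ≈ 0.882

Now condition on the additional information:
Sum P(fraud alert|·) weighted by the priors over both values of cardholder travelling abroad:
  P(fraud alert | genuine card theft) = 0.49×0.35 + 0.81×0.65
        = 0.171500 + 0.526500 = 0.698000
The terms with cardholder travelling abroad present sum to 0.526500, so
  P(cardholder travelling abroad | fraud alert, genuine card theft) = 0.526500 / 0.698000 ≈ 0.754
— genuine card theft explains away the evidence for cardholder travelling abroad.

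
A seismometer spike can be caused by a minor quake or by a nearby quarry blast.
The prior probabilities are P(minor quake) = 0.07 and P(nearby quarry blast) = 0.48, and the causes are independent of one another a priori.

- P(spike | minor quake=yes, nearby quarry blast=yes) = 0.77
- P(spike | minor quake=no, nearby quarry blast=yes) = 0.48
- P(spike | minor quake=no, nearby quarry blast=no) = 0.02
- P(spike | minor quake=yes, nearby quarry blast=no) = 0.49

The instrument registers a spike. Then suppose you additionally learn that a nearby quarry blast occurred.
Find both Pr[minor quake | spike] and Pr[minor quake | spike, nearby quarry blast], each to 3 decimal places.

Pr[minor quake | spike] ≈ 0.163; Pr[minor quake | spike, nearby quarry blast] ≈ 0.108

For the numerator, keep only minor quake=true terms: 0.017836 + 0.025872 = 0.043708
The normalizing constant is 0.02*0.93*0.52 + 0.48*0.93*0.48 + 0.49*0.07*0.52 + 0.77*0.07*0.48 = 0.267652
P(minor quake | spike) = 0.043708/0.267652 ≈ 0.163

Now condition on the additional information:
Sum P(spike|·) weighted by the priors over both values of minor quake:
  P(spike | nearby quarry blast) = 0.48×0.93 + 0.77×0.07
        = 0.446400 + 0.053900 = 0.500300
The terms with minor quake present sum to 0.053900, so
  P(minor quake | spike, nearby quarry blast) = 0.053900 / 0.500300 ≈ 0.108
Conditioning on nearby quarry blast lowers the posterior on minor quake: the classic explaining-away effect in a common-effect structure.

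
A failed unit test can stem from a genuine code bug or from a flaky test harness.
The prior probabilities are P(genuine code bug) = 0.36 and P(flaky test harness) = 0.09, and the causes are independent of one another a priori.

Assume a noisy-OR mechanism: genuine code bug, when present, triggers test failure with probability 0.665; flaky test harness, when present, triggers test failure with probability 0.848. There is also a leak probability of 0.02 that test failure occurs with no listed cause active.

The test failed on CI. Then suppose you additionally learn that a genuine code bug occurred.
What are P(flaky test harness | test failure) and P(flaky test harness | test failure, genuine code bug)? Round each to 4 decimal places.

Under noisy-OR, P(test failure | causes) = 1 − (1−0.02)·∏(1−qᵢ) over the active causes.
Sum P(test failure|·) weighted by the priors over the 4 (genuine code bug, flaky test harness) configurations:
  P(test failure) = 0.02×0.64×0.91 + 0.85104×0.64×0.09 + 0.6717×0.36×0.91 + 0.950098×0.36×0.09
        = 0.011648 + 0.049020 + 0.220049 + 0.030783 = 0.311500
Configurations with flaky test harness contribute 0.079803, so
  P(flaky test harness | test failure) = 0.079803 / 0.311500 ≈ 0.2562

Now also conditioning on genuine code bug=true:
Sum P(test failure|·) weighted by the priors over both values of flaky test harness:
  P(test failure | genuine code bug) = 0.6717·0.91 + 0.950098·0.09
        = 0.611247 + 0.085509 = 0.696756
Configurations with flaky test harness contribute 0.085509, so
  P(flaky test harness | test failure, genuine code bug) = 0.085509 / 0.696756 ≈ 0.1227
This is intercausal reasoning (explaining away): once genuine code bug accounts for the test failure, flaky test harness becomes less likely.

P(flaky test harness | test failure) ≈ 0.2562; P(flaky test harness | test failure, genuine code bug) ≈ 0.1227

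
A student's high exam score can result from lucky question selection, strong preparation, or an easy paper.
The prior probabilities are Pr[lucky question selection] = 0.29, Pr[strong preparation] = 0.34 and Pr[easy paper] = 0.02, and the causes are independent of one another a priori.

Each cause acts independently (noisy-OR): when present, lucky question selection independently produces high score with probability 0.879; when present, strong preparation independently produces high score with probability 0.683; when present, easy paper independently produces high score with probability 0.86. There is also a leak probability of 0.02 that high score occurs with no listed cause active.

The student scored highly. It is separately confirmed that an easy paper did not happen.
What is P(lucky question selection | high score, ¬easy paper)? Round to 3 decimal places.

P(lucky question selection | high score, ¬easy paper) ≈ 0.600

Under noisy-OR, P(high score | causes) = 1 − (1−0.02)·∏(1−qᵢ) over the active causes.
Sum P(high score|·) weighted by the priors over the 4 (lucky question selection, strong preparation) configurations:
  P(high score | ¬easy paper) = 0.02*0.71*0.66 + 0.68934*0.71*0.34 + 0.88142*0.29*0.66 + 0.96241*0.29*0.34
        = 0.009372 + 0.166407 + 0.168704 + 0.094894 = 0.439377
Configurations with lucky question selection contribute 0.263598, so
  P(lucky question selection | high score, ¬easy paper) = 0.263598 / 0.439377 ≈ 0.600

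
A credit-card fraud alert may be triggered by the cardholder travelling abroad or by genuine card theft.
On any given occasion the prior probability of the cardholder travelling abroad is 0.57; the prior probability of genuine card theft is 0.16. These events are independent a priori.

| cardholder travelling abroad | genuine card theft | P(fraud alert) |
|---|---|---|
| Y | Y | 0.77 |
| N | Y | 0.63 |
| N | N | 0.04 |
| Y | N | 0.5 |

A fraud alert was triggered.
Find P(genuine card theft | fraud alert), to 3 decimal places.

P(genuine card theft | fraud alert) ≈ 0.309

Enumerate the 4 (cardholder travelling abroad, genuine card theft) configurations and weight by the priors:
  P(fraud alert) = 0.04*0.43*0.84 + 0.63*0.43*0.16 + 0.5*0.57*0.84 + 0.77*0.57*0.16
        = 0.014448 + 0.043344 + 0.239400 + 0.070224 = 0.367416
Configurations with genuine card theft contribute 0.113568, so
  P(genuine card theft | fraud alert) = 0.113568 / 0.367416 ≈ 0.309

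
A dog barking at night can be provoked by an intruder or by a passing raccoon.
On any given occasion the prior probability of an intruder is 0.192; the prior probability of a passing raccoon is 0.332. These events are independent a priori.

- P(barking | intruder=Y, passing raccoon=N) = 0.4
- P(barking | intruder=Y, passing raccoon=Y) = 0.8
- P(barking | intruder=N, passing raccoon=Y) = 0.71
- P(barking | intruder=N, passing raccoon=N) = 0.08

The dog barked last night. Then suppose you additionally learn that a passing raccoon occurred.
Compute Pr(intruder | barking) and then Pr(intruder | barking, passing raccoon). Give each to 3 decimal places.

P(barking) = 0.08*0.808*0.668 + 0.71*0.808*0.332 + 0.4*0.192*0.668 + 0.8*0.192*0.332 = 0.043180 + 0.190462 + 0.051302 + 0.050995 = 0.335939
Of this, 0.102297 comes from 0.051302 + 0.050995 (the intruder=true cases).
P(intruder | barking) = 0.102297 / 0.335939 ≈ 0.305

Now also conditioning on passing raccoon=true:
Enumerate both values of intruder and weight by the priors:
  P(barking | passing raccoon) = 0.71·0.808 + 0.8·0.192
        = 0.573680 + 0.153600 = 0.727280
The terms with intruder present sum to 0.153600, so
  P(intruder | barking, passing raccoon) = 0.153600 / 0.727280 ≈ 0.211

Pr(intruder | barking) ≈ 0.305; Pr(intruder | barking, passing raccoon) ≈ 0.211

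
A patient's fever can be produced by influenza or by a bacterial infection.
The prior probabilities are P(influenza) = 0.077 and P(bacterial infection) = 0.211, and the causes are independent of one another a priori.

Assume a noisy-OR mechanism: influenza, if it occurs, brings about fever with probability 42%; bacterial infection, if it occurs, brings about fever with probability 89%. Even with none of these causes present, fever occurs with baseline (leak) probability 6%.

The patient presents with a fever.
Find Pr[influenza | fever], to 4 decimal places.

Under noisy-OR, P(fever | causes) = 1 − (1−0.06)·∏(1−qᵢ) over the active causes.
Sum P(fever|·) weighted by the priors over the 4 (influenza, bacterial infection) configurations:
  P(fever) = 0.06·0.923·0.789 + 0.8966·0.923·0.211 + 0.4548·0.077·0.789 + 0.940028·0.077·0.211
        = 0.043695 + 0.174616 + 0.027630 + 0.015273 = 0.261214
Keeping only the influenza-present terms gives 0.042903, so
  P(influenza | fever) = 0.042903 / 0.261214 ≈ 0.1642

Pr[influenza | fever] ≈ 0.1642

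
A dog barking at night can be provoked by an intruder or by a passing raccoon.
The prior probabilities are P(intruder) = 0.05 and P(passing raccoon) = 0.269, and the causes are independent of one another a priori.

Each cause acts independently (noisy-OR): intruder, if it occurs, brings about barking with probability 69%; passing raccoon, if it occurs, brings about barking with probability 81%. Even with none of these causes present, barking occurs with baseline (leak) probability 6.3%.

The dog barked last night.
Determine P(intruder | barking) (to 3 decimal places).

P(intruder | barking) ≈ 0.132

Under noisy-OR, P(barking | causes) = 1 − (1−0.063)·∏(1−qᵢ) over the active causes.
P(barking) = 0.063·0.95·0.731 + 0.82197·0.95·0.269 + 0.70953·0.05·0.731 + 0.944811·0.05·0.269 = 0.043750 + 0.210054 + 0.025933 + 0.012708 = 0.292445
Of this, 0.038641 comes from 0.025933 + 0.012708 (the intruder=true cases).
Hence the posterior is 0.038641/0.292445 ≈ 0.132.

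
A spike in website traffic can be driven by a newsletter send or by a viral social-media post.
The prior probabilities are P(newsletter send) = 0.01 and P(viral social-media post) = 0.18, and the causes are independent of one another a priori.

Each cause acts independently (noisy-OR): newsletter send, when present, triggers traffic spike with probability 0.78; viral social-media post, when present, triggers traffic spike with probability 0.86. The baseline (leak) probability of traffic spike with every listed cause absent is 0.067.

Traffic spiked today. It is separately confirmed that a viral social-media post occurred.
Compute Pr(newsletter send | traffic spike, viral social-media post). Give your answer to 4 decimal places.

Pr(newsletter send | traffic spike, viral social-media post) ≈ 0.0112

Under noisy-OR, P(traffic spike | causes) = 1 − (1−0.067)·∏(1−qᵢ) over the active causes.
For the numerator, keep only newsletter send=true terms: 0.971264×0.01 = 0.009713
Denominator P(traffic spike | viral social-media post): 0.86938×0.99 + 0.971264×0.01 = 0.870399
P(newsletter send | traffic spike, viral social-media post) = 0.009713/0.870399 ≈ 0.0112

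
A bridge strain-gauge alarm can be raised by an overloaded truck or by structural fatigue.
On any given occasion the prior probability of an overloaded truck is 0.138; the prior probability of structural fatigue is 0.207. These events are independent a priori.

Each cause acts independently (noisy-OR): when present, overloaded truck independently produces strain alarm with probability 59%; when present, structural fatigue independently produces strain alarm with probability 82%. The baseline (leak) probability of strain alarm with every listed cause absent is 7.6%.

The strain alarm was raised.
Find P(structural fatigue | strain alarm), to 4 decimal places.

Under noisy-OR, P(strain alarm | causes) = 1 − (1−0.076)·∏(1−qᵢ) over the active causes.
Sum P(strain alarm|·) weighted by the priors over the 4 (overloaded truck, structural fatigue) configurations:
  P(strain alarm) = 0.076*0.862*0.793 + 0.83368*0.862*0.207 + 0.62116*0.138*0.793 + 0.931809*0.138*0.207
        = 0.051951 + 0.148757 + 0.067976 + 0.026618 = 0.295302
The terms with structural fatigue present sum to 0.175375, so
  P(structural fatigue | strain alarm) = 0.175375 / 0.295302 ≈ 0.5939

P(structural fatigue | strain alarm) ≈ 0.5939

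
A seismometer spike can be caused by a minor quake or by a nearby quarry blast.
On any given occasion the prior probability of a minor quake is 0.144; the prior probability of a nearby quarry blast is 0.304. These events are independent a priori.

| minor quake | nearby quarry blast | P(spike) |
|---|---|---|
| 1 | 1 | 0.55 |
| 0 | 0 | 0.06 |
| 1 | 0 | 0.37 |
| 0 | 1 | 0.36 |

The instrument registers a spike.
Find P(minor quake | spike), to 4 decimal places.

Enumerate the 4 (minor quake, nearby quarry blast) configurations and weight by the priors:
  P(spike) = 0.06*0.856*0.696 + 0.36*0.856*0.304 + 0.37*0.144*0.696 + 0.55*0.144*0.304
        = 0.035747 + 0.093681 + 0.037083 + 0.024077 = 0.190588
Keeping only the minor quake-present terms gives 0.061160, so
  P(minor quake | spike) = 0.061160 / 0.190588 ≈ 0.3209

P(minor quake | spike) ≈ 0.3209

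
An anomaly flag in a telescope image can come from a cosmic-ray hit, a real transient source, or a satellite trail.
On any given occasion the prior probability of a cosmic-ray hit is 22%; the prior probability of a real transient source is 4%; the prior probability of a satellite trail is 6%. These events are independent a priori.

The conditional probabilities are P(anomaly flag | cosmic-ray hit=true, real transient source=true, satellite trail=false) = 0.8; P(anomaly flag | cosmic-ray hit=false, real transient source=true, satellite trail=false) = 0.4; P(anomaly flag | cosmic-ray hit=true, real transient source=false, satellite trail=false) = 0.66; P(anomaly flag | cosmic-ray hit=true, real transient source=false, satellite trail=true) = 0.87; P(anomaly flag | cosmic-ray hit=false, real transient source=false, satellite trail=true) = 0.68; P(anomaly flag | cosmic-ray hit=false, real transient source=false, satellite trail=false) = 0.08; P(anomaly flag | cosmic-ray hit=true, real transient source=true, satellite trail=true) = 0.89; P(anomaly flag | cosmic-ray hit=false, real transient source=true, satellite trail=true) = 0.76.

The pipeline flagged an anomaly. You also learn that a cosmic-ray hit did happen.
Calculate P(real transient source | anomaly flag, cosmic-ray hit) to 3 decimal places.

P(real transient source | anomaly flag, cosmic-ray hit) ≈ 0.048

By total probability over the 4 (real transient source, satellite trail) configurations:
  P(anomaly flag | cosmic-ray hit) = 0.66·0.96·0.94 + 0.87·0.96·0.06 + 0.8·0.04·0.94 + 0.89·0.04·0.06
        = 0.595584 + 0.050112 + 0.030080 + 0.002136 = 0.677912
Configurations with real transient source contribute 0.032216, so
  P(real transient source | anomaly flag, cosmic-ray hit) = 0.032216 / 0.677912 ≈ 0.048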